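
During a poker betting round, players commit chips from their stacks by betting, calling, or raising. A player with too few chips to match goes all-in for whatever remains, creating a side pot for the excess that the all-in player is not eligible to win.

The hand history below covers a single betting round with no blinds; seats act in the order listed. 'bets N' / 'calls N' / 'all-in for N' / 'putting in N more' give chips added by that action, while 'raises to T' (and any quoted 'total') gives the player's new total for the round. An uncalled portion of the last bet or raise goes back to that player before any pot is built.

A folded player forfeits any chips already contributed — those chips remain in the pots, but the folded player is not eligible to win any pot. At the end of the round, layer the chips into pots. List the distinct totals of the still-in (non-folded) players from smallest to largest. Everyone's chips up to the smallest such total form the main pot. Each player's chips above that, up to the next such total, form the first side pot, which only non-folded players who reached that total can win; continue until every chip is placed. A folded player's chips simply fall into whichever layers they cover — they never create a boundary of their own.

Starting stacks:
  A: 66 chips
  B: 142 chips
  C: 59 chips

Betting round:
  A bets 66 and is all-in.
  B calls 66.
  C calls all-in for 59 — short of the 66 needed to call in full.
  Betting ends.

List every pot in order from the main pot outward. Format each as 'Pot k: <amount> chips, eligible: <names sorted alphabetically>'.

Contributions: A=66, B=66, C=59
Pot levels (distinct totals of non-folded players): 59, 66
Layer 1-59: 59 each from A, B, C = 59*3 = 177 chips; eligible A, B, C
Layer 60-66: 7 each from A, B = 7*2 = 14 chips; eligible A, B

Pot 1: 177 chips, eligible: A, B, C
Pot 2: 14 chips, eligible: A, B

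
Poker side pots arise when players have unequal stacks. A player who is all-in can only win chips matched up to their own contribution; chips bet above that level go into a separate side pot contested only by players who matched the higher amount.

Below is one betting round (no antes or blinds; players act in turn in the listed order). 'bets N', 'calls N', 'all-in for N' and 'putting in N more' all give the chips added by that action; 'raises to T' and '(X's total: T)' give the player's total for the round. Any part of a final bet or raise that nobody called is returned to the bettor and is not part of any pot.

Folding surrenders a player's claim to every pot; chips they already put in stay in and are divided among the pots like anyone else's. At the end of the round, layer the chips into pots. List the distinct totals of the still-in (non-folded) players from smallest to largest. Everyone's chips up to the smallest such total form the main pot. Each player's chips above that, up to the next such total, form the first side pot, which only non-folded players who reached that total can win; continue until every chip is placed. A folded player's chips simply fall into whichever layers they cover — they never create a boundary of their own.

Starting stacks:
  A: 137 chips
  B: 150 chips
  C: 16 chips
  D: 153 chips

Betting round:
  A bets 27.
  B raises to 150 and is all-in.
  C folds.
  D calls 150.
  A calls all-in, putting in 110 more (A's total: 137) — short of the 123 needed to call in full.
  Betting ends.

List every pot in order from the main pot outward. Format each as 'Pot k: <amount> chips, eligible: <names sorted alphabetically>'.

Pot 1: 411 chips, eligible: A, B, D
Pot 2: 26 chips, eligible: B, D

Derivation:
Contributions: A=137, B=150, D=150
Folded: C
Pot levels (distinct totals of non-folded players): 137, 150
Layer 1-137: 137 each from A, B, D = 137*3 = 411 chips; eligible A, B, D
Layer 138-150: 13 each from B, D = 13*2 = 26 chips; eligible B, D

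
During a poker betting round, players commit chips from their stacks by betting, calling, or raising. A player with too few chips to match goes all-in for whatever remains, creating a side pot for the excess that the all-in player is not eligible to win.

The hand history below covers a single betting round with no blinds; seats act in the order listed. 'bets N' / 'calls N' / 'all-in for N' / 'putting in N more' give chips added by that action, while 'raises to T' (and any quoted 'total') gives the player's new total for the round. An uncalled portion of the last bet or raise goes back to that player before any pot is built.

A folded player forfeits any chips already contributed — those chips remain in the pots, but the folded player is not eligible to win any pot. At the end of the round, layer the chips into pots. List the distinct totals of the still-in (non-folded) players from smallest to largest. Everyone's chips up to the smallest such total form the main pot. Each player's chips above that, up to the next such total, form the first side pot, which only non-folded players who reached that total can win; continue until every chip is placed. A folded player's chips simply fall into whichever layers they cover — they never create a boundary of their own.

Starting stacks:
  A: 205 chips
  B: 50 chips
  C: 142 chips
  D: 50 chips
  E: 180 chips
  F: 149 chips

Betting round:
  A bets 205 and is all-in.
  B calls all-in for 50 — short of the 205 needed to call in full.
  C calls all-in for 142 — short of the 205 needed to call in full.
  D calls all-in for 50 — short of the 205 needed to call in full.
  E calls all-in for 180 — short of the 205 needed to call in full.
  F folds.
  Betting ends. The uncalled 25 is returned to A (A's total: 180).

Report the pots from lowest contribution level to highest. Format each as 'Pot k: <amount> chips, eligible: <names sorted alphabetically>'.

Pot 1: 250 chips, eligible: A, B, C, D, E
Pot 2: 276 chips, eligible: A, C, E
Pot 3: 76 chips, eligible: A, E

Derivation:
Contributions (after 25 returned to A): A=180, B=50, C=142, D=50, E=180
Folded: F
Pot levels (distinct totals of non-folded players): 50, 142, 180
Layer 1-50: 50 each from A, B, C, D, E = 50*5 = 250 chips; eligible A, B, C, D, E
Layer 51-142: 92 each from A, C, E = 92*3 = 276 chips; eligible A, C, E
Layer 143-180: 38 each from A, E = 38*2 = 76 chips; eligible A, E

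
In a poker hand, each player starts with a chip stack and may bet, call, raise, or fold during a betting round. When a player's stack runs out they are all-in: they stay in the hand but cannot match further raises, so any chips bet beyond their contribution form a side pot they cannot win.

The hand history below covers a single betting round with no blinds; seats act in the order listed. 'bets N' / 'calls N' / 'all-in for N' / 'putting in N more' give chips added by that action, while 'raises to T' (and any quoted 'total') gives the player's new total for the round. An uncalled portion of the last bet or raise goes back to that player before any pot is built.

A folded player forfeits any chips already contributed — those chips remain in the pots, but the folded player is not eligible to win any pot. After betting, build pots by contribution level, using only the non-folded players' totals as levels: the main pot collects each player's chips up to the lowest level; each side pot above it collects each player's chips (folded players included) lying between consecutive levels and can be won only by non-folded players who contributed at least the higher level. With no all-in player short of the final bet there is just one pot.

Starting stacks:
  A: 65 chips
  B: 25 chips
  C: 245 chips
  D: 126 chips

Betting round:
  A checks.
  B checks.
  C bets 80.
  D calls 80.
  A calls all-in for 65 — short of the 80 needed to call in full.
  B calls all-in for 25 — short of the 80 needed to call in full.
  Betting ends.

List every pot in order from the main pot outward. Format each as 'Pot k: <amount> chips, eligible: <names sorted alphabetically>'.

Contributions: A=65, B=25, C=80, D=80
Pot levels (distinct totals of non-folded players): 25, 65, 80
Layer 1-25: 25 each from A, B, C, D = 25*4 = 100 chips; eligible A, B, C, D
Layer 26-65: 40 each from A, C, D = 40*3 = 120 chips; eligible A, C, D
Layer 66-80: 15 each from C, D = 15*2 = 30 chips; eligible C, D

Pot 1: 100 chips, eligible: A, B, C, D
Pot 2: 120 chips, eligible: A, C, D
Pot 3: 30 chips, eligible: C, D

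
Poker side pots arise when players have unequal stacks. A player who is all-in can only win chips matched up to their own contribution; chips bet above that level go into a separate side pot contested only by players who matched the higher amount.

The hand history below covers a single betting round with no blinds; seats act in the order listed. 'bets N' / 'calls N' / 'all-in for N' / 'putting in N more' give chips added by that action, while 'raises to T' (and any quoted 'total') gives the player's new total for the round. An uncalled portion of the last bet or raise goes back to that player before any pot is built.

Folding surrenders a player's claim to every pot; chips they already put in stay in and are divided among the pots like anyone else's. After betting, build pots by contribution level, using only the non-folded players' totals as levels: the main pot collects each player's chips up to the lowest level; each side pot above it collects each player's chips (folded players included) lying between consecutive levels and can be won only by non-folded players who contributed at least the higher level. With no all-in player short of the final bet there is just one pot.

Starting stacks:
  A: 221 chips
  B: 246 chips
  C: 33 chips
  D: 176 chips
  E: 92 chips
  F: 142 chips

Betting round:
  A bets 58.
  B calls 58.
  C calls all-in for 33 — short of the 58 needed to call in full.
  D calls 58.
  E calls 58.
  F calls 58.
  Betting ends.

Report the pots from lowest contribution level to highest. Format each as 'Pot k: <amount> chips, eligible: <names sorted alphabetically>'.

Contributions: A=58, B=58, C=33, D=58, E=58, F=58
Pot levels (distinct totals of non-folded players): 33, 58
Layer 1-33: 33 each from A, B, C, D, E, F = 33*6 = 198 chips; eligible A, B, C, D, E, F
Layer 34-58: 25 each from A, B, D, E, F = 25*5 = 125 chips; eligible A, B, D, E, F

Pot 1: 198 chips, eligible: A, B, C, D, E, F
Pot 2: 125 chips, eligible: A, B, D, E, F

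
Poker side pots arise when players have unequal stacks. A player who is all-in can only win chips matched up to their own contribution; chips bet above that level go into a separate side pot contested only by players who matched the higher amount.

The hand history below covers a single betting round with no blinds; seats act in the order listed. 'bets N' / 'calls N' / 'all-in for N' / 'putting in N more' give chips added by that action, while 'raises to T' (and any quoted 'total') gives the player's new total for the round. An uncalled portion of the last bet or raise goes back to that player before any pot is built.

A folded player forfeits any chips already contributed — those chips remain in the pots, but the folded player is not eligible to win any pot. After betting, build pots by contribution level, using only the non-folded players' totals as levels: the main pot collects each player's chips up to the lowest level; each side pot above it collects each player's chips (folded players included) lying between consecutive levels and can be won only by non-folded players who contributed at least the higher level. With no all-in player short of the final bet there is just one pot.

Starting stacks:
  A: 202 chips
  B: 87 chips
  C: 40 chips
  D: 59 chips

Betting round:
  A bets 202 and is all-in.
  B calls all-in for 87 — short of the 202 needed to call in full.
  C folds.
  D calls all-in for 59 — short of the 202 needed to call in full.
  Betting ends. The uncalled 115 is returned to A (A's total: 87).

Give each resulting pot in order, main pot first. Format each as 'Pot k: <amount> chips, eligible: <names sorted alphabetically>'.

Pot 1: 177 chips, eligible: A, B, D
Pot 2: 56 chips, eligible: A, B

Derivation:
Contributions (after 115 returned to A): A=87, B=87, D=59
Folded: C
Pot levels (distinct totals of non-folded players): 59, 87
Layer 1-59: 59 each from A, B, D = 59*3 = 177 chips; eligible A, B, D
Layer 60-87: 28 each from A, B = 28*2 = 56 chips; eligible A, B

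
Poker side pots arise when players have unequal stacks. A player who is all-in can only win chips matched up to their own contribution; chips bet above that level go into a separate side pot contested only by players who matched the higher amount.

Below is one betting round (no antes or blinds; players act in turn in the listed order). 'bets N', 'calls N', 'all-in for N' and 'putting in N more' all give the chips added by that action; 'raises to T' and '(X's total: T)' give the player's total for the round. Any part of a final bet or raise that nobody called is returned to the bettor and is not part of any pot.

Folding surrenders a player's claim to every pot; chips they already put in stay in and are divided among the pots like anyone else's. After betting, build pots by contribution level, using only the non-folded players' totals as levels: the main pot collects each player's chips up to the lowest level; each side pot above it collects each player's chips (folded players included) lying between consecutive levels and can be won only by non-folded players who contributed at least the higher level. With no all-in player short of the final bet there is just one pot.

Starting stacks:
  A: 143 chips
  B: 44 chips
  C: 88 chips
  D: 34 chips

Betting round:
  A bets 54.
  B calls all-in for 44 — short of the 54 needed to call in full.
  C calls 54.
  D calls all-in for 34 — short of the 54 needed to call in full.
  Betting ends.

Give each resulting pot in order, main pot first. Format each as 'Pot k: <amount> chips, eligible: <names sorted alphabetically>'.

Pot 1: 136 chips, eligible: A, B, C, D
Pot 2: 30 chips, eligible: A, B, C
Pot 3: 20 chips, eligible: A, C

Derivation:
Contributions: A=54, B=44, C=54, D=34
Pot levels (distinct totals of non-folded players): 34, 44, 54
Layer 1-34: 34 each from A, B, C, D = 34*4 = 136 chips; eligible A, B, C, D
Layer 35-44: 10 each from A, B, C = 10*3 = 30 chips; eligible A, B, C
Layer 45-54: 10 each from A, C = 10*2 = 20 chips; eligible A, C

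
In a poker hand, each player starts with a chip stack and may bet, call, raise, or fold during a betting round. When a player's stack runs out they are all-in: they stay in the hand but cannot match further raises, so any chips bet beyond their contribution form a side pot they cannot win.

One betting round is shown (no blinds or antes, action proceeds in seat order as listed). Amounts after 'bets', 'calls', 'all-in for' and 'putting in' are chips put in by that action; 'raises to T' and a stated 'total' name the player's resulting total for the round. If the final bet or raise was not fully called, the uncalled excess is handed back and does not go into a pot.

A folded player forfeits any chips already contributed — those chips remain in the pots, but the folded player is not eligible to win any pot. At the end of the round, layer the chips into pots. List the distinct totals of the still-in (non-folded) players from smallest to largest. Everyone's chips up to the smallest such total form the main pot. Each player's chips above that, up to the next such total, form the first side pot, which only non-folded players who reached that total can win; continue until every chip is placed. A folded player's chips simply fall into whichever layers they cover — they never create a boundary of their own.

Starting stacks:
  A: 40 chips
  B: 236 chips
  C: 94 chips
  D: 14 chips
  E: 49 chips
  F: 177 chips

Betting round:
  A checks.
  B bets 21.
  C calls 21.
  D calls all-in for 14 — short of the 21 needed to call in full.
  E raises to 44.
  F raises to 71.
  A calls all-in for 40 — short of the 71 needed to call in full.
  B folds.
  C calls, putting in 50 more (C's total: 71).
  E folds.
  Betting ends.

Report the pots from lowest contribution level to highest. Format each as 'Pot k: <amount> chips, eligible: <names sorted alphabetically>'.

Pot 1: 84 chips, eligible: A, C, D, F
Pot 2: 111 chips, eligible: A, C, F
Pot 3: 66 chips, eligible: C, F

Derivation:
Contributions: A=40, B=21, C=71, D=14, E=44, F=71
Folded: B, E
Pot levels (distinct totals of non-folded players): 14, 40, 71
Layer 1-14: 14 each from A, B, C, D, E, F = 14*6 = 84 chips; eligible A, C, D, F
Layer 15-40: A 26 + B 7 + C 26 + E 26 + F 26 = 111 chips; eligible A, C, F
Layer 41-71: C 31 + E 4 + F 31 = 66 chips; eligible C, F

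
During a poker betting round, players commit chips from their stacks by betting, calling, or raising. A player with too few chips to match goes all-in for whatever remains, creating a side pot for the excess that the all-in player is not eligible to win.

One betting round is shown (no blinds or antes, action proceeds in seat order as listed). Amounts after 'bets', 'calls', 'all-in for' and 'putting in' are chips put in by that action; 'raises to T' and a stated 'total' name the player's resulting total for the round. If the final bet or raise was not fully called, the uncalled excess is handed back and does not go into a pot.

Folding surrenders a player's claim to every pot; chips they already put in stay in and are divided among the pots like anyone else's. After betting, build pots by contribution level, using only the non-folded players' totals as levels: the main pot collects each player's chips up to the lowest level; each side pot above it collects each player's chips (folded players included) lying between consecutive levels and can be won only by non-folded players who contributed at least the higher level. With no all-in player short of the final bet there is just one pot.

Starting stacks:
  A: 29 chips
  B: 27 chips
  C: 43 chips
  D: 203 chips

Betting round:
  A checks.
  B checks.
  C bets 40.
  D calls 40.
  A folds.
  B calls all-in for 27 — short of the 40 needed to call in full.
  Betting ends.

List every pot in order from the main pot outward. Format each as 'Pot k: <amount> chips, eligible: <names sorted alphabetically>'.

Pot 1: 81 chips, eligible: B, C, D
Pot 2: 26 chips, eligible: C, D

Derivation:
Contributions: B=27, C=40, D=40
Folded: A
Pot levels (distinct totals of non-folded players): 27, 40
Layer 1-27: 27 each from B, C, D = 27*3 = 81 chips; eligible B, C, D
Layer 28-40: 13 each from C, D = 13*2 = 26 chips; eligible C, D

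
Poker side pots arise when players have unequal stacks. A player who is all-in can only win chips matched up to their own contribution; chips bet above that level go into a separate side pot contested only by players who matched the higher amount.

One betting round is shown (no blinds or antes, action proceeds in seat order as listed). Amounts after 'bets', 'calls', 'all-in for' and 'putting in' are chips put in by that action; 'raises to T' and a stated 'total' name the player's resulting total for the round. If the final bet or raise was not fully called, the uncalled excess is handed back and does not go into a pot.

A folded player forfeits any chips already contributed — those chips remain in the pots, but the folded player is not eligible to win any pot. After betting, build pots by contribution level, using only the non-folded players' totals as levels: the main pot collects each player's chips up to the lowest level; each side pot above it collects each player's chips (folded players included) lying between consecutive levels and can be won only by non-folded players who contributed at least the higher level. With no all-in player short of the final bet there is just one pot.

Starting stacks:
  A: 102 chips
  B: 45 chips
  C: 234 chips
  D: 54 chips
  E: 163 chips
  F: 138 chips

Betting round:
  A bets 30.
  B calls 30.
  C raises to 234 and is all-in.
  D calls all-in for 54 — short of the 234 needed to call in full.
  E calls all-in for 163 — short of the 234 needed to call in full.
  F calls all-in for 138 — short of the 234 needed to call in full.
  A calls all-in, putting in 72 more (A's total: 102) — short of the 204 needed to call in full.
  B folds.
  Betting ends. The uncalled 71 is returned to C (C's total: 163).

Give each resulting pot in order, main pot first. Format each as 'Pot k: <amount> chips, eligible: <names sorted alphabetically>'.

Contributions (after 71 returned to C): A=102, B=30, C=163, D=54, E=163, F=138
Folded: B
Pot levels (distinct totals of non-folded players): 54, 102, 138, 163
Layer 1-54: A 54 + B 30 + C 54 + D 54 + E 54 + F 54 = 300 chips; eligible A, C, D, E, F
Layer 55-102: 48 each from A, C, E, F = 48*4 = 192 chips; eligible A, C, E, F
Layer 103-138: 36 each from C, E, F = 36*3 = 108 chips; eligible C, E, F
Layer 139-163: 25 each from C, E = 25*2 = 50 chips; eligible C, E

Pot 1: 300 chips, eligible: A, C, D, E, F
Pot 2: 192 chips, eligible: A, C, E, F
Pot 3: 108 chips, eligible: C, E, F
Pot 4: 50 chips, eligible: C, E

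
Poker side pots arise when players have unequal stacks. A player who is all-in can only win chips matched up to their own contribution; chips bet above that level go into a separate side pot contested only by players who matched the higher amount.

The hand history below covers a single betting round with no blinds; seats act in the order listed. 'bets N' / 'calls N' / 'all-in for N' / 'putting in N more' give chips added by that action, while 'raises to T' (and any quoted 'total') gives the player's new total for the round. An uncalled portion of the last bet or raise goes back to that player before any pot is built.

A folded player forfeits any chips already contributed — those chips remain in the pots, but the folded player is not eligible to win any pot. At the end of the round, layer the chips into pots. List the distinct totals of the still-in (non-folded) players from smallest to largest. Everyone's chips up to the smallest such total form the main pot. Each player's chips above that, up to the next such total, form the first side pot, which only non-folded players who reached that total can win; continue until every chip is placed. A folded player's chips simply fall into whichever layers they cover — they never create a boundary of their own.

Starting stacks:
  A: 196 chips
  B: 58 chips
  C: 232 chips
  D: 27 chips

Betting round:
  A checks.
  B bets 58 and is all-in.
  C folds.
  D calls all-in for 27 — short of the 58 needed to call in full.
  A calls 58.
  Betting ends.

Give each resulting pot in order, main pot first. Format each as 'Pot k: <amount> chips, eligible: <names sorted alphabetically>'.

Contributions: A=58, B=58, D=27
Folded: C
Pot levels (distinct totals of non-folded players): 27, 58
Layer 1-27: 27 each from A, B, D = 27*3 = 81 chips; eligible A, B, D
Layer 28-58: 31 each from A, B = 31*2 = 62 chips; eligible A, B

Pot 1: 81 chips, eligible: A, B, D
Pot 2: 62 chips, eligible: A, B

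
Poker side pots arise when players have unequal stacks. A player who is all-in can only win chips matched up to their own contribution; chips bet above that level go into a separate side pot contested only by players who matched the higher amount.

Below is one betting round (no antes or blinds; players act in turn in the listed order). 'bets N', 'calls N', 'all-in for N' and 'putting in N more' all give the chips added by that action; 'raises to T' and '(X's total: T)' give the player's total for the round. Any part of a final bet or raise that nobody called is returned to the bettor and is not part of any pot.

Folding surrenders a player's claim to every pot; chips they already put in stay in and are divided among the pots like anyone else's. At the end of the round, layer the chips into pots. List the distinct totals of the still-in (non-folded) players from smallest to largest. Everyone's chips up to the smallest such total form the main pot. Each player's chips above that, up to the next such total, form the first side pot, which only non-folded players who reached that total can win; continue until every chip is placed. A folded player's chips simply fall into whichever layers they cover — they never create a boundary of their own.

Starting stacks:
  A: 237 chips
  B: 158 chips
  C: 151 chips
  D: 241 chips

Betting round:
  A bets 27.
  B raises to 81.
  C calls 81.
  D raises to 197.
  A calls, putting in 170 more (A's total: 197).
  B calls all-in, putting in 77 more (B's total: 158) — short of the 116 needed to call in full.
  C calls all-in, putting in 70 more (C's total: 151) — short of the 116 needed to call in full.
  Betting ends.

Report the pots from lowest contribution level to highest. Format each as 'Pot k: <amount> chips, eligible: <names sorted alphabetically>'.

Pot 1: 604 chips, eligible: A, B, C, D
Pot 2: 21 chips, eligible: A, B, D
Pot 3: 78 chips, eligible: A, D

Derivation:
Contributions: A=197, B=158, C=151, D=197
Pot levels (distinct totals of non-folded players): 151, 158, 197
Layer 1-151: 151 each from A, B, C, D = 151*4 = 604 chips; eligible A, B, C, D
Layer 152-158: 7 each from A, B, D = 7*3 = 21 chips; eligible A, B, D
Layer 159-197: 39 each from A, D = 39*2 = 78 chips; eligible A, D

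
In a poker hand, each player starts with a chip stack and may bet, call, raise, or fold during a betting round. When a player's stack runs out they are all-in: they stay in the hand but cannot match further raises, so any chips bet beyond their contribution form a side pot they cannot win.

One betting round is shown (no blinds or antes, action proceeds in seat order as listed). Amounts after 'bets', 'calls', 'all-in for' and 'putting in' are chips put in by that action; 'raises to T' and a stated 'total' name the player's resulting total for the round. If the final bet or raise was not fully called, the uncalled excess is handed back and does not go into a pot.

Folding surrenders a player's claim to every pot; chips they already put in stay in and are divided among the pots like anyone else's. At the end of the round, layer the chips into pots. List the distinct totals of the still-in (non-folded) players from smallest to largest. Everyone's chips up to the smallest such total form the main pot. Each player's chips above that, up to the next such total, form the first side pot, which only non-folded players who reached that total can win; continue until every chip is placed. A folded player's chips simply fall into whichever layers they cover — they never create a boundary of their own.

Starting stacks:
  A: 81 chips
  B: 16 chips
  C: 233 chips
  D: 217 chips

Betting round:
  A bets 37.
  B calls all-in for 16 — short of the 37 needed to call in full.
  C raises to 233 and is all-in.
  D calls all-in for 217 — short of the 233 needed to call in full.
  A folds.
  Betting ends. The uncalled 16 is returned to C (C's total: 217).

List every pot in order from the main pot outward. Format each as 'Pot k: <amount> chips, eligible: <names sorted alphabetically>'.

Contributions (after 16 returned to C): A=37, B=16, C=217, D=217
Folded: A
Pot levels (distinct totals of non-folded players): 16, 217
Layer 1-16: 16 each from A, B, C, D = 16*4 = 64 chips; eligible B, C, D
Layer 17-217: A 21 + C 201 + D 201 = 423 chips; eligible C, D

Pot 1: 64 chips, eligible: B, C, D
Pot 2: 423 chips, eligible: C, D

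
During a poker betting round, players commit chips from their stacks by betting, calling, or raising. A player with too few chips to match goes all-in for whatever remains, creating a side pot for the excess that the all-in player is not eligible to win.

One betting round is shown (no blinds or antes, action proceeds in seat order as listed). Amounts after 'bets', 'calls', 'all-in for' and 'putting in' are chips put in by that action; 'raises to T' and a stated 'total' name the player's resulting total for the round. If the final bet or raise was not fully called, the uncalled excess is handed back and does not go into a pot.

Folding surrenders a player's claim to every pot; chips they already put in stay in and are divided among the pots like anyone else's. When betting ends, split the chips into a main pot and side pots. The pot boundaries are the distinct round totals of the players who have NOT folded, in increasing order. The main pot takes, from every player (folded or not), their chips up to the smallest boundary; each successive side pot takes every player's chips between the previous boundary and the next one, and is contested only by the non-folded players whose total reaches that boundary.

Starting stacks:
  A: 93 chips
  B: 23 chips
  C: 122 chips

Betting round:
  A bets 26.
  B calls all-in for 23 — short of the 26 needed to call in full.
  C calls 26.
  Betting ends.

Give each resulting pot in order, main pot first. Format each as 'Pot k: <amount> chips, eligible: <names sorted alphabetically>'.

Contributions: A=26, B=23, C=26
Pot levels (distinct totals of non-folded players): 23, 26
Layer 1-23: 23 each from A, B, C = 23*3 = 69 chips; eligible A, B, C
Layer 24-26: 3 each from A, C = 3*2 = 6 chips; eligible A, C

Pot 1: 69 chips, eligible: A, B, C
Pot 2: 6 chips, eligible: A, C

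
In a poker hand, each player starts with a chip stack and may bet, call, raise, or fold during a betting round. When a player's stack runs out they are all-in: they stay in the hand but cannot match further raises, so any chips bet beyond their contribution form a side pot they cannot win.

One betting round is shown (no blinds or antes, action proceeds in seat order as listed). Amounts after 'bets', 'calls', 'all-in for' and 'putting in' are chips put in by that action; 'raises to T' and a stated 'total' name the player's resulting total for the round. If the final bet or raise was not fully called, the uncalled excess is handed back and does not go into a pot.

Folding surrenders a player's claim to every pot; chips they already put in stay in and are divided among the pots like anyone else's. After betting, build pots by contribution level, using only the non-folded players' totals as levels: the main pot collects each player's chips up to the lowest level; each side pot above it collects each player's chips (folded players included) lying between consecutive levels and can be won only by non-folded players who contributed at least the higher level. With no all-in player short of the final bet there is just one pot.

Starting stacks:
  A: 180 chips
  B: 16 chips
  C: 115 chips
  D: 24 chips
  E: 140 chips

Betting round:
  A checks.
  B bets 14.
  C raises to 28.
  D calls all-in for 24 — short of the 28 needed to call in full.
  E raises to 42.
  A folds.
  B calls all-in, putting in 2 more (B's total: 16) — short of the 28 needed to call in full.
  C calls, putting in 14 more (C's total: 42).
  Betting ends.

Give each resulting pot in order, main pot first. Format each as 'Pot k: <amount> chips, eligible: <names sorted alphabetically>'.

Contributions: B=16, C=42, D=24, E=42
Folded: A
Pot levels (distinct totals of non-folded players): 16, 24, 42
Layer 1-16: 16 each from B, C, D, E = 16*4 = 64 chips; eligible B, C, D, E
Layer 17-24: 8 each from C, D, E = 8*3 = 24 chips; eligible C, D, E
Layer 25-42: 18 each from C, E = 18*2 = 36 chips; eligible C, E

Pot 1: 64 chips, eligible: B, C, D, E
Pot 2: 24 chips, eligible: C, D, E
Pot 3: 36 chips, eligible: C, E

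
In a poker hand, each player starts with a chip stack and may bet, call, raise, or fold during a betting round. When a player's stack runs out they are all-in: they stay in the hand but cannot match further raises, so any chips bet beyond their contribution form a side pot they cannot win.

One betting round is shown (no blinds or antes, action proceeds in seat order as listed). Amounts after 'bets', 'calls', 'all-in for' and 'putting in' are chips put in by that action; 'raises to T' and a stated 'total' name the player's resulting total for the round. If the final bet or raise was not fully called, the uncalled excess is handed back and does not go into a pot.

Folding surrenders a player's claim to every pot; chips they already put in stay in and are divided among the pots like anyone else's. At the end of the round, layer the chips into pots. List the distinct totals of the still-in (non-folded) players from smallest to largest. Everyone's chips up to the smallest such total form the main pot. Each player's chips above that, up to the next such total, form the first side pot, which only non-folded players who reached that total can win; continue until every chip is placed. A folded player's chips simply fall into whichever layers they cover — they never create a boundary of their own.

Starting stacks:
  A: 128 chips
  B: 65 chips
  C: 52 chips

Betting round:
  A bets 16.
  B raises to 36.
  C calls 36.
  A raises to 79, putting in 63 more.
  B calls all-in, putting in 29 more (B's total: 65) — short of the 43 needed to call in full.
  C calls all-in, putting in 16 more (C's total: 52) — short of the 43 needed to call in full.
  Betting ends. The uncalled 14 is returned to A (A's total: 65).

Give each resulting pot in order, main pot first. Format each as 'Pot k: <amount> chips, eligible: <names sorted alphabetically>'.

Contributions (after 14 returned to A): A=65, B=65, C=52
Pot levels (distinct totals of non-folded players): 52, 65
Layer 1-52: 52 each from A, B, C = 52*3 = 156 chips; eligible A, B, C
Layer 53-65: 13 each from A, B = 13*2 = 26 chips; eligible A, B

Pot 1: 156 chips, eligible: A, B, C
Pot 2: 26 chips, eligible: A, B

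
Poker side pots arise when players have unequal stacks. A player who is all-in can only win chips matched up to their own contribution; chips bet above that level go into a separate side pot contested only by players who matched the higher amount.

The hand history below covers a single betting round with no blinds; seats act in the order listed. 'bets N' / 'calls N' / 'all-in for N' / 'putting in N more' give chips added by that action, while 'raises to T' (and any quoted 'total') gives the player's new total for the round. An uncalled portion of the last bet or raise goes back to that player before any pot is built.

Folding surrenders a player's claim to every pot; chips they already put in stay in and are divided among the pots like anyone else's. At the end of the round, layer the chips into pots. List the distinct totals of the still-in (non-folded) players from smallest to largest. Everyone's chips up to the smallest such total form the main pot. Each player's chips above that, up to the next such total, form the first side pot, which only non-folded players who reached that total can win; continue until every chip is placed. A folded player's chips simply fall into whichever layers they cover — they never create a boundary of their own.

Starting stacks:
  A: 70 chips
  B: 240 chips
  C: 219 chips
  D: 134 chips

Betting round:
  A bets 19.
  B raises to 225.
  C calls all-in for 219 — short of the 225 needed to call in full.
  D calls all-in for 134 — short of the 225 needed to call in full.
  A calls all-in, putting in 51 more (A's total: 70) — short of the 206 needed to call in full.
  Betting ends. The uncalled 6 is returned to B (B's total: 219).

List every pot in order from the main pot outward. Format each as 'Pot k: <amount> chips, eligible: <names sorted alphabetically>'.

Contributions (after 6 returned to B): A=70, B=219, C=219, D=134
Pot levels (distinct totals of non-folded players): 70, 134, 219
Layer 1-70: 70 each from A, B, C, D = 70*4 = 280 chips; eligible A, B, C, D
Layer 71-134: 64 each from B, C, D = 64*3 = 192 chips; eligible B, C, D
Layer 135-219: 85 each from B, C = 85*2 = 170 chips; eligible B, C

Pot 1: 280 chips, eligible: A, B, C, D
Pot 2: 192 chips, eligible: B, C, D
Pot 3: 170 chips, eligible: B, C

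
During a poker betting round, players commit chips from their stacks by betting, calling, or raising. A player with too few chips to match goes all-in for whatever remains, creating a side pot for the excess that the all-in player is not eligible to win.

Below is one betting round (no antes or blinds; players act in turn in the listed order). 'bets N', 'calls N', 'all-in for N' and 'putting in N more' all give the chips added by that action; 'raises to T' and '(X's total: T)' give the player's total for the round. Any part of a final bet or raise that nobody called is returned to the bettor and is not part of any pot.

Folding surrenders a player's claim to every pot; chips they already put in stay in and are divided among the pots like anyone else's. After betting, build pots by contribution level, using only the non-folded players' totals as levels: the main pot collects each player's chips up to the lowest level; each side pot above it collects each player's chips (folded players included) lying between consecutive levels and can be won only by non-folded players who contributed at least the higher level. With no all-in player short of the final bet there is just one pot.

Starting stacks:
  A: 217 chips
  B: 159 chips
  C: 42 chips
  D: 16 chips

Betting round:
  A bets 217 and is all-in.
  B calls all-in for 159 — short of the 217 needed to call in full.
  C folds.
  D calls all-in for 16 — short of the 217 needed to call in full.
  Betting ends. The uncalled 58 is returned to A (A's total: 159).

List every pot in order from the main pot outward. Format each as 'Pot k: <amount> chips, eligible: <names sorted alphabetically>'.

Contributions (after 58 returned to A): A=159, B=159, D=16
Folded: C
Pot levels (distinct totals of non-folded players): 16, 159
Layer 1-16: 16 each from A, B, D = 16*3 = 48 chips; eligible A, B, D
Layer 17-159: 143 each from A, B = 143*2 = 286 chips; eligible A, B

Pot 1: 48 chips, eligible: A, B, D
Pot 2: 286 chips, eligible: A, B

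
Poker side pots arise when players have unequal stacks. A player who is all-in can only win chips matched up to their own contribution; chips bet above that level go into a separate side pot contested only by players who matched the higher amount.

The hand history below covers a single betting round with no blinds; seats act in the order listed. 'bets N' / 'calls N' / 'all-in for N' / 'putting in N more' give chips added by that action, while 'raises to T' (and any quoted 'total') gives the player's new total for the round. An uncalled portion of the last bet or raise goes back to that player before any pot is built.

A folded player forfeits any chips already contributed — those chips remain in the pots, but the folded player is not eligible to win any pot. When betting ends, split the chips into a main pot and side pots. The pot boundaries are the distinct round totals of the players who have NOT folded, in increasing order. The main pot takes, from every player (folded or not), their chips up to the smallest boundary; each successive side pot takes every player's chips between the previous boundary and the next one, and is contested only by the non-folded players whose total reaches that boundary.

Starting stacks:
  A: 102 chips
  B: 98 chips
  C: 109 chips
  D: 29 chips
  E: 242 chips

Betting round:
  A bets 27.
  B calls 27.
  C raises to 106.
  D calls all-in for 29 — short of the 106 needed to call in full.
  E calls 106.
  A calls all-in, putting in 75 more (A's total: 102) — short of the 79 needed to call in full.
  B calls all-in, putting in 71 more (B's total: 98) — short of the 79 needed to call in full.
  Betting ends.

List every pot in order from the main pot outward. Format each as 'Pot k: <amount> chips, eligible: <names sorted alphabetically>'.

Contributions: A=102, B=98, C=106, D=29, E=106
Pot levels (distinct totals of non-folded players): 29, 98, 102, 106
Layer 1-29: 29 each from A, B, C, D, E = 29*5 = 145 chips; eligible A, B, C, D, E
Layer 30-98: 69 each from A, B, C, E = 69*4 = 276 chips; eligible A, B, C, E
Layer 99-102: 4 each from A, C, E = 4*3 = 12 chips; eligible A, C, E
Layer 103-106: 4 each from C, E = 4*2 = 8 chips; eligible C, E

Pot 1: 145 chips, eligible: A, B, C, D, E
Pot 2: 276 chips, eligible: A, B, C, E
Pot 3: 12 chips, eligible: A, C, E
Pot 4: 8 chips, eligible: C, E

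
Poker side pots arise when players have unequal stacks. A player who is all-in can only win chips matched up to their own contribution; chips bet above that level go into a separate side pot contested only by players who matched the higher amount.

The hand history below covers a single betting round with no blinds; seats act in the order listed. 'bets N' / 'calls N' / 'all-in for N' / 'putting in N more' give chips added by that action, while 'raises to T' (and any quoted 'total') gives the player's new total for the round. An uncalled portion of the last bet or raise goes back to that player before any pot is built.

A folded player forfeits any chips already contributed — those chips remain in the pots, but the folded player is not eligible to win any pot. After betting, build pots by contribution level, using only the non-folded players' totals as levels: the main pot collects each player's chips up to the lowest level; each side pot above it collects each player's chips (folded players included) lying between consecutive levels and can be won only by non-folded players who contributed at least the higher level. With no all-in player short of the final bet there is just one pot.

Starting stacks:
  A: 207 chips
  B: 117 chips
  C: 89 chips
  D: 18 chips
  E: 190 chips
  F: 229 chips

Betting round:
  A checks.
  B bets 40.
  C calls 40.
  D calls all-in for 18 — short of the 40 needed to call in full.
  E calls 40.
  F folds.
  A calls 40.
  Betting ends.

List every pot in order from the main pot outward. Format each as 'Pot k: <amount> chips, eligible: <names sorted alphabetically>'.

Contributions: A=40, B=40, C=40, D=18, E=40
Folded: F
Pot levels (distinct totals of non-folded players): 18, 40
Layer 1-18: 18 each from A, B, C, D, E = 18*5 = 90 chips; eligible A, B, C, D, E
Layer 19-40: 22 each from A, B, C, E = 22*4 = 88 chips; eligible A, B, C, E

Pot 1: 90 chips, eligible: A, B, C, D, E
Pot 2: 88 chips, eligible: A, B, C, E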